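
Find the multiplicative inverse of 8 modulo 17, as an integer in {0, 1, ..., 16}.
8^(−1) ≡ 15 (mod 17)

Apply the extended Euclidean algorithm to (17, 8), tracking rows (r, s, t) with s·17 + t·8 = r. Each division r_prev = q·r_cur + r_new produces the new row as (previous row) − q·(current row):
  row A: (17, 1, 0)   [1·17 + 0·8 = 17]
  row B: (8, 0, 1)   [0·17 + 1·8 = 8]
  17 = 2·8 + 1   → row C = row A − 2·row B = (1, 1, −2)   [check: 1·17 − 2·8 = 1]
  8 = 8·1 + 0   → remainder 0, stop. gcd = 1 (last nonzero row C).
The gcd is 1, so 8 is invertible mod 17. The last nonzero row gives 1·17 − 2·8 = 1, so t = −2. So 8^(−1) ≡ −2 ≡ 15 (mod 17). Verify: 8 · 15 = 120 ≡ 1 (mod 17). ✓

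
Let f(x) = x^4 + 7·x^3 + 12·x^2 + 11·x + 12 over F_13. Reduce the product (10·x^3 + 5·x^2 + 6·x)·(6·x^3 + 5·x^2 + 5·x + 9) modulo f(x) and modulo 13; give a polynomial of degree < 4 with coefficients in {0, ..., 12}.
Multiply as integer polynomials: a · b = 60·x^6 + 80·x^5 + 111·x^4 + 145·x^3 + 75·x^2 + 54·x. Reducing coefficients mod 13: a · b ≡ 8·x^6 + 2·x^5 + 7·x^4 + 2·x^3 + 10·x^2 + 2·x. Now divide by f(x) = x^4 + 7·x^3 + 12·x^2 + 11·x + 12 in F_13[x], eliminating the leading term at each step:
  leading term 8·x^6: subtract (8·x^2)·f(x) = 8·x^6 + 4·x^5 + 5·x^4 + 10·x^3 + 5·x^2, leaving 11·x^5 + 2·x^4 + 5·x^3 + 5·x^2 + 2·x (coefficients mod 13)
  leading term 11·x^5: subtract (11·x)·f(x) = 11·x^5 + 12·x^4 + 2·x^3 + 4·x^2 + 2·x, leaving 3·x^4 + 3·x^3 + x^2 (coefficients mod 13)
  leading term 3·x^4: subtract (3)·f(x) = 3·x^4 + 8·x^3 + 10·x^2 + 7·x + 10, leaving 8·x^3 + 4·x^2 + 6·x + 3 (coefficients mod 13)
The degree is now < 4, so this is the remainder. Hence a · b ≡ 8·x^3 + 4·x^2 + 6·x + 3 in F_13[x]/(f).

Final answer: a · b ≡ 8·x^3 + 4·x^2 + 6·x + 3 (mod f(x))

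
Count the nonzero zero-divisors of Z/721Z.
In Z/721Z each nonzero element is either a unit (gcd with 721 is 1) or a zero-divisor (gcd > 1). The number of units is φ(721): factorise 721 = 7 · 103, so φ(721) = (7 − 1) · (103 − 1) = 6 · 102 = 612. The nonzero elements number 721 − 1 = 720. Hence the nonzero zero-divisors number 720 − 612 = 108.

Final answer: Z/721Z has 108 nonzero zero-divisors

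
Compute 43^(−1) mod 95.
43^(−1) ≡ 42 (mod 95)

Apply the extended Euclidean algorithm to (95, 43), tracking rows (r, s, t) with s·95 + t·43 = r. Each division r_prev = q·r_cur + r_new produces the new row as (previous row) − q·(current row):
  row A: (95, 1, 0)   [1·95 + 0·43 = 95]
  row B: (43, 0, 1)   [0·95 + 1·43 = 43]
  95 = 2·43 + 9   → row C = row A − 2·row B = (9, 1, −2)   [check: 1·95 − 2·43 = 9]
  43 = 4·9 + 7   → row D = row B − 4·row C = (7, −4, 9)   [check: −4·95 + 9·43 = 7]
  9 = 1·7 + 2   → row E = row C − 1·row D = (2, 5, −11)   [check: 5·95 − 11·43 = 2]
  7 = 3·2 + 1   → row F = row D − 3·row E = (1, −19, 42)   [check: −19·95 + 42·43 = 1]
  2 = 2·1 + 0   → remainder 0, stop. gcd = 1 (last nonzero row F).
The gcd is 1, so 43 is invertible mod 95. The last nonzero row gives −19·95 + 42·43 = 1, so t = 42. So 43^(−1) ≡ 42 (mod 95). Verify: 43 · 42 = 1806 ≡ 1 (mod 95). ✓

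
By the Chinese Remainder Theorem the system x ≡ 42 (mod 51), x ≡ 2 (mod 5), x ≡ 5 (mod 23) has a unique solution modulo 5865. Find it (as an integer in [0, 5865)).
x ≡ 4122 (mod 5865); the representative in [0, 5865) is 4122

The moduli 51, 5, 23 are pairwise coprime, so by the CRT there is a unique solution mod 51·5·23 = 5865.
Solve by successive substitution. Start with x ≡ 42 (mod 51).
  Combine with x ≡ 2 (mod 5): write x = 42 + 51·t and require 42 + 51·t ≡ 2 (mod 5), i.e. 51·t ≡ 2 − 42 ≡ 0 (mod 5). Since 51^(−1) ≡ 1 (mod 5) (51 ≡ 1 (mod 5)), t ≡ 1·0 ≡ 0 (mod 5). So x ≡ 42 + 51·0 = 42 (mod 255).
  Combine with x ≡ 5 (mod 23): write x = 42 + 255·t and require 42 + 255·t ≡ 5 (mod 23), i.e. 255·t ≡ 5 − 42 ≡ 9 (mod 23). Since 255^(−1) ≡ 12 (mod 23) (255 ≡ 2 (mod 23)), t ≡ 12·9 ≡ 16 (mod 23). So x ≡ 42 + 255·16 = 4122 (mod 5865).
Unique solution in [0, 5865): x = 4122.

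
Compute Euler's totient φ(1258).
φ is multiplicative, with φ(p^e) = p^e − p^(e−1). Factorise 1258 = 2 · 17 · 37. Then
  φ(1258) = (2 − 1) · (17 − 1) · (37 − 1) = 1 · 16 · 36 = 576.

Final answer: φ(1258) = 576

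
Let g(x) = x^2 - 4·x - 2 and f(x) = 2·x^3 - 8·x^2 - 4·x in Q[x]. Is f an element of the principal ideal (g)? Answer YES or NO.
YES

In Q[x] the ideal (g) consists of all multiples of g, so f ∈ (g) iff g | f, i.e. iff the remainder of f on division by g is 0. Divide f by g (g is monic, so eliminate the leading term of the running remainder at each step):
  leading term 2·x^3: subtract (2·x)·g(x) = 2·x^3 - 8·x^2 - 4·x, leaving 0
The remainder is 0, so f(x) = g(x) · h(x) with h(x) = 2·x. Hence g | f, i.e. f ∈ (g).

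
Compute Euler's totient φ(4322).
φ is multiplicative, with φ(p^e) = p^e − p^(e−1). Factorise 4322 = 2 · 2161. Then
  φ(4322) = (2 − 1) · (2161 − 1) = 1 · 2160 = 2160.

Final answer: φ(4322) = 2160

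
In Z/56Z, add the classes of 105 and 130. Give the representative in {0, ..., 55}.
Reduce the summands first: 105 ≡ 49, 130 ≡ 18 (mod 56), so 105 + 130 ≡ 49 + 18 (mod 56). 49 + 18 = 67; 67 = 1·56 + 11, so (105 + 130) mod 56 = 11.

Final answer: 11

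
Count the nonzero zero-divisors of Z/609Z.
In Z/609Z each nonzero element is either a unit (gcd with 609 is 1) or a zero-divisor (gcd > 1). The number of units is φ(609): factorise 609 = 3 · 7 · 29, so φ(609) = (3 − 1) · (7 − 1) · (29 − 1) = 2 · 6 · 28 = 336. The nonzero elements number 609 − 1 = 608. Hence the nonzero zero-divisors number 608 − 336 = 272.

Final answer: Z/609Z has 272 nonzero zero-divisors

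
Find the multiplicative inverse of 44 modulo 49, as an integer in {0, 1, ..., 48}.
Apply the extended Euclidean algorithm to (49, 44), tracking rows (r, s, t) with s·49 + t·44 = r. Each division r_prev = q·r_cur + r_new produces the new row as (previous row) − q·(current row):
  row A: (49, 1, 0)   [1·49 + 0·44 = 49]
  row B: (44, 0, 1)   [0·49 + 1·44 = 44]
  49 = 1·44 + 5   → row C = row A − 1·row B = (5, 1, −1)   [check: 1·49 − 1·44 = 5]
  44 = 8·5 + 4   → row D = row B − 8·row C = (4, −8, 9)   [check: −8·49 + 9·44 = 4]
  5 = 1·4 + 1   → row E = row C − 1·row D = (1, 9, −10)   [check: 9·49 − 10·44 = 1]
  4 = 4·1 + 0   → remainder 0, stop. gcd = 1 (last nonzero row E).
The gcd is 1, so 44 is invertible mod 49. The last nonzero row gives 9·49 − 10·44 = 1, so t = −10. So 44^(−1) ≡ −10 ≡ 39 (mod 49). Verify: 44 · 39 = 1716 ≡ 1 (mod 49). ✓

Final answer: 44^(−1) ≡ 39 (mod 49)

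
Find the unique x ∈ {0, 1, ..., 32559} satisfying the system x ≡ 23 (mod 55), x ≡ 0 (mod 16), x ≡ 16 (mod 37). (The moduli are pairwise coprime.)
The moduli 55, 16, 37 are pairwise coprime, so by the CRT there is a unique solution mod 55·16·37 = 32560.
Solve by successive substitution. Start with x ≡ 23 (mod 55).
  Combine with x ≡ 0 (mod 16): write x = 23 + 55·t and require 23 + 55·t ≡ 0 (mod 16), i.e. 55·t ≡ 0 − 23 ≡ 9 (mod 16). Since 55^(−1) ≡ 7 (mod 16) (55 ≡ 7 (mod 16)), t ≡ 7·9 ≡ 15 (mod 16). So x ≡ 23 + 55·15 = 848 (mod 880).
  Combine with x ≡ 16 (mod 37): write x = 848 + 880·t and require 848 + 880·t ≡ 16 (mod 37), i.e. 880·t ≡ 16 − 848 ≡ 19 (mod 37). Since 880^(−1) ≡ 23 (mod 37) (880 ≡ 29 (mod 37)), t ≡ 23·19 ≡ 30 (mod 37). So x ≡ 848 + 880·30 = 27248 (mod 32560).
Unique solution in [0, 32560): x = 27248.

Final answer: x ≡ 27248 (mod 32560); the representative in [0, 32560) is 27248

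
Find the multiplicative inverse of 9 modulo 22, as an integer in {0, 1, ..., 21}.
Apply the extended Euclidean algorithm to (22, 9), tracking rows (r, s, t) with s·22 + t·9 = r. Each division r_prev = q·r_cur + r_new produces the new row as (previous row) − q·(current row):
  row A: (22, 1, 0)   [1·22 + 0·9 = 22]
  row B: (9, 0, 1)   [0·22 + 1·9 = 9]
  22 = 2·9 + 4   → row C = row A − 2·row B = (4, 1, −2)   [check: 1·22 − 2·9 = 4]
  9 = 2·4 + 1   → row D = row B − 2·row C = (1, −2, 5)   [check: −2·22 + 5·9 = 1]
  4 = 4·1 + 0   → remainder 0, stop. gcd = 1 (last nonzero row D).
The gcd is 1, so 9 is invertible mod 22. The last nonzero row gives −2·22 + 5·9 = 1, so t = 5. So 9^(−1) ≡ 5 (mod 22). Verify: 9 · 5 = 45 ≡ 1 (mod 22). ✓

Final answer: 9^(−1) ≡ 5 (mod 22)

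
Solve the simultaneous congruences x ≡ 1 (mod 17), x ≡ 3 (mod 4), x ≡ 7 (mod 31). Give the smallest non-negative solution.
x ≡ 1123 (mod 2108); the representative in [0, 2108) is 1123

The moduli 17, 4, 31 are pairwise coprime, so by the CRT there is a unique solution mod 17·4·31 = 2108.
Solve by successive substitution. Start with x ≡ 1 (mod 17).
  Combine with x ≡ 3 (mod 4): write x = 1 + 17·t and require 1 + 17·t ≡ 3 (mod 4), i.e. 17·t ≡ 3 − 1 ≡ 2 (mod 4). Since 17^(−1) ≡ 1 (mod 4) (17 ≡ 1 (mod 4)), t ≡ 1·2 ≡ 2 (mod 4). So x ≡ 1 + 17·2 = 35 (mod 68).
  Combine with x ≡ 7 (mod 31): write x = 35 + 68·t and require 35 + 68·t ≡ 7 (mod 31), i.e. 68·t ≡ 7 − 35 ≡ 3 (mod 31). Since 68^(−1) ≡ 26 (mod 31) (68 ≡ 6 (mod 31)), t ≡ 26·3 ≡ 16 (mod 31). So x ≡ 35 + 68·16 = 1123 (mod 2108).
Unique solution in [0, 2108): x = 1123.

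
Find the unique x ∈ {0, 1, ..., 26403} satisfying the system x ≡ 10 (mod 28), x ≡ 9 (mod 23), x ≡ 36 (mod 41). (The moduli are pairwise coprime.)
The moduli 28, 23, 41 are pairwise coprime, so by the CRT there is a unique solution mod 28·23·41 = 26404.
Solve by successive substitution. Start with x ≡ 10 (mod 28).
  Combine with x ≡ 9 (mod 23): write x = 10 + 28·t and require 10 + 28·t ≡ 9 (mod 23), i.e. 28·t ≡ 9 − 10 ≡ 22 (mod 23). Since 28^(−1) ≡ 14 (mod 23) (28 ≡ 5 (mod 23)), t ≡ 14·22 ≡ 9 (mod 23). So x ≡ 10 + 28·9 = 262 (mod 644).
  Combine with x ≡ 36 (mod 41): write x = 262 + 644·t and require 262 + 644·t ≡ 36 (mod 41), i.e. 644·t ≡ 36 − 262 ≡ 20 (mod 41). Since 644^(−1) ≡ 17 (mod 41) (644 ≡ 29 (mod 41)), t ≡ 17·20 ≡ 12 (mod 41). So x ≡ 262 + 644·12 = 7990 (mod 26404).
Unique solution in [0, 26404): x = 7990.

Final answer: x ≡ 7990 (mod 26404); the representative in [0, 26404) is 7990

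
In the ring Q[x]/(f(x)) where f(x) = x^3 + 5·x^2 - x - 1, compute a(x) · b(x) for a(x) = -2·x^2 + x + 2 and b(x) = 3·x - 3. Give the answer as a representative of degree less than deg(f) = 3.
a · b ≡ 39·x^2 - 3·x - 12 (mod f(x))

First multiply in Q[x] without reducing: a · b = -6·x^3 + 9·x^2 + 3·x - 6. Now divide by f(x) = x^3 + 5·x^2 - x - 1, eliminating the leading term at each step:
  leading term -6·x^3: subtract (-6)·f(x) = -6·x^3 - 30·x^2 + 6·x + 6, leaving 39·x^2 - 3·x - 12
The degree is now < 3, so this is the remainder. Hence a · b ≡ 39·x^2 - 3·x - 12 in Q[x]/(f).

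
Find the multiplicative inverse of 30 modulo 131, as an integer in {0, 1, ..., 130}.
30^(−1) ≡ 83 (mod 131)

Apply the extended Euclidean algorithm to (131, 30), tracking rows (r, s, t) with s·131 + t·30 = r. Each division r_prev = q·r_cur + r_new produces the new row as (previous row) − q·(current row):
  row A: (131, 1, 0)   [1·131 + 0·30 = 131]
  row B: (30, 0, 1)   [0·131 + 1·30 = 30]
  131 = 4·30 + 11   → row C = row A − 4·row B = (11, 1, −4)   [check: 1·131 − 4·30 = 11]
  30 = 2·11 + 8   → row D = row B − 2·row C = (8, −2, 9)   [check: −2·131 + 9·30 = 8]
  11 = 1·8 + 3   → row E = row C − 1·row D = (3, 3, −13)   [check: 3·131 − 13·30 = 3]
  8 = 2·3 + 2   → row F = row D − 2·row E = (2, −8, 35)   [check: −8·131 + 35·30 = 2]
  3 = 1·2 + 1   → row G = row E − 1·row F = (1, 11, −48)   [check: 11·131 − 48·30 = 1]
  2 = 2·1 + 0   → remainder 0, stop. gcd = 1 (last nonzero row G).
The gcd is 1, so 30 is invertible mod 131. The last nonzero row gives 11·131 − 48·30 = 1, so t = −48. So 30^(−1) ≡ −48 ≡ 83 (mod 131). Verify: 30 · 83 = 2490 ≡ 1 (mod 131). ✓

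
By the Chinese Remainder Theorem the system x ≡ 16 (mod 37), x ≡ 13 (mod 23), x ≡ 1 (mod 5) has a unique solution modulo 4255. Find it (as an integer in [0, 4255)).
x ≡ 3716 (mod 4255); the representative in [0, 4255) is 3716

The moduli 37, 23, 5 are pairwise coprime, so by the CRT there is a unique solution mod 37·23·5 = 4255.
Solve by successive substitution. Start with x ≡ 16 (mod 37).
  Combine with x ≡ 13 (mod 23): write x = 16 + 37·t and require 16 + 37·t ≡ 13 (mod 23), i.e. 37·t ≡ 13 − 16 ≡ 20 (mod 23). Since 37^(−1) ≡ 5 (mod 23) (37 ≡ 14 (mod 23)), t ≡ 5·20 ≡ 8 (mod 23). So x ≡ 16 + 37·8 = 312 (mod 851).
  Combine with x ≡ 1 (mod 5): write x = 312 + 851·t and require 312 + 851·t ≡ 1 (mod 5), i.e. 851·t ≡ 1 − 312 ≡ 4 (mod 5). Since 851^(−1) ≡ 1 (mod 5) (851 ≡ 1 (mod 5)), t ≡ 1·4 ≡ 4 (mod 5). So x ≡ 312 + 851·4 = 3716 (mod 4255).
Unique solution in [0, 4255): x = 3716.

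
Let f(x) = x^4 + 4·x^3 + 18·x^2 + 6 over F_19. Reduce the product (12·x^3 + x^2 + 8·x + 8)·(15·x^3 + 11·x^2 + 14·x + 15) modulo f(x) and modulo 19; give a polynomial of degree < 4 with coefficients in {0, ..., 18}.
Multiply as integer polynomials: a · b = 180·x^6 + 147·x^5 + 299·x^4 + 402·x^3 + 215·x^2 + 232·x + 120. Reducing coefficients mod 19: a · b ≡ 9·x^6 + 14·x^5 + 14·x^4 + 3·x^3 + 6·x^2 + 4·x + 6. Now divide by f(x) = x^4 + 4·x^3 + 18·x^2 + 6 in F_19[x], eliminating the leading term at each step:
  leading term 9·x^6: subtract (9·x^2)·f(x) = 9·x^6 + 17·x^5 + 10·x^4 + 16·x^2, leaving 16·x^5 + 4·x^4 + 3·x^3 + 9·x^2 + 4·x + 6 (coefficients mod 19)
  leading term 16·x^5: subtract (16·x)·f(x) = 16·x^5 + 7·x^4 + 3·x^3 + x, leaving 16·x^4 + 9·x^2 + 3·x + 6 (coefficients mod 19)
  leading term 16·x^4: subtract (16)·f(x) = 16·x^4 + 7·x^3 + 3·x^2 + 1, leaving 12·x^3 + 6·x^2 + 3·x + 5 (coefficients mod 19)
The degree is now < 4, so this is the remainder. Hence a · b ≡ 12·x^3 + 6·x^2 + 3·x + 5 in F_19[x]/(f).

Final answer: a · b ≡ 12·x^3 + 6·x^2 + 3·x + 5 (mod f(x))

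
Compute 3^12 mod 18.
Use repeated squaring. Binary(12) = 1100. Walk through the bits of the exponent 12 left-to-right: at each bit after the leading one, square the running value, then multiply by 3 if the bit is 1 (always reducing mod 18):
  bit 1 = 1 (leading): start with 3.
  bit 2 = 1: square 3^2 = 9; bit is 1, so multiply 9·3 = 27 ≡ 9 (mod 18).
  bit 3 = 0: square 9^2 = 81 ≡ 9 (mod 18).
  bit 4 = 0: square 9^2 = 81 ≡ 9 (mod 18).
Final value: 3^12 ≡ 9 (mod 18).

Final answer: 9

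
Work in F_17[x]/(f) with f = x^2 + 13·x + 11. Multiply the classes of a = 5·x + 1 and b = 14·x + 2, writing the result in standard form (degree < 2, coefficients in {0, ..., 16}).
Multiply as integer polynomials: a · b = 70·x^2 + 24·x + 2. Reducing coefficients mod 17: a · b ≡ 2·x^2 + 7·x + 2. Now divide by f(x) = x^2 + 13·x + 11 in F_17[x], eliminating the leading term at each step:
  leading term 2·x^2: subtract (2)·f(x) = 2·x^2 + 9·x + 5, leaving 15·x + 14 (coefficients mod 17)
The degree is now < 2, so this is the remainder. Hence a · b ≡ 15·x + 14 in F_17[x]/(f).

Final answer: a · b ≡ 15·x + 14 (mod f(x))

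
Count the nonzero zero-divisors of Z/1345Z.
In Z/1345Z each nonzero element is either a unit (gcd with 1345 is 1) or a zero-divisor (gcd > 1). The number of units is φ(1345): factorise 1345 = 5 · 269, so φ(1345) = (5 − 1) · (269 − 1) = 4 · 268 = 1072. The nonzero elements number 1345 − 1 = 1344. Hence the nonzero zero-divisors number 1344 − 1072 = 272.

Final answer: Z/1345Z has 272 nonzero zero-divisors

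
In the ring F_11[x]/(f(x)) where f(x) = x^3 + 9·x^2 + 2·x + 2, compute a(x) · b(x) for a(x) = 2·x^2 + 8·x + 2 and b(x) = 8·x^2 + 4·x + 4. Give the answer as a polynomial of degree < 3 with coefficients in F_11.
Multiply as integer polynomials: a · b = 16·x^4 + 72·x^3 + 56·x^2 + 40·x + 8. Reducing coefficients mod 11: a · b ≡ 5·x^4 + 6·x^3 + x^2 + 7·x + 8. Now divide by f(x) = x^3 + 9·x^2 + 2·x + 2 in F_11[x], eliminating the leading term at each step:
  leading term 5·x^4: subtract (5·x)·f(x) = 5·x^4 + x^3 + 10·x^2 + 10·x, leaving 5·x^3 + 2·x^2 + 8·x + 8 (coefficients mod 11)
  leading term 5·x^3: subtract (5)·f(x) = 5·x^3 + x^2 + 10·x + 10, leaving x^2 + 9·x + 9 (coefficients mod 11)
The degree is now < 3, so this is the remainder. Hence a · b ≡ x^2 + 9·x + 9 in F_11[x]/(f).

Final answer: a · b ≡ x^2 + 9·x + 9 (mod f(x))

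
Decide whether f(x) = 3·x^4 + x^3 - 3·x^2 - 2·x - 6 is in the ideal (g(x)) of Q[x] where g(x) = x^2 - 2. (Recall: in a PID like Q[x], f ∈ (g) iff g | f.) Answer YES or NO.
YES

In Q[x] the ideal (g) consists of all multiples of g, so f ∈ (g) iff g | f, i.e. iff the remainder of f on division by g is 0. Divide f by g (g is monic, so eliminate the leading term of the running remainder at each step):
  leading term 3·x^4: subtract (3·x^2)·g(x) = 3·x^4 - 6·x^2, leaving x^3 + 3·x^2 - 2·x - 6
  leading term x^3: subtract (x)·g(x) = x^3 - 2·x, leaving 3·x^2 - 6
  leading term 3·x^2: subtract (3)·g(x) = 3·x^2 - 6, leaving 0
The remainder is 0, so f(x) = g(x) · h(x) with h(x) = 3·x^2 + x + 3. Hence g | f, i.e. f ∈ (g).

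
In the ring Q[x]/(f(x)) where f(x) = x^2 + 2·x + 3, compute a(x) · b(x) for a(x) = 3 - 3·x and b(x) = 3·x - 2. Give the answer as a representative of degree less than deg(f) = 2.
a · b ≡ 33·x + 21 (mod f(x))

First multiply in Q[x] without reducing: a · b = -9·x^2 + 15·x - 6. Now divide by f(x) = x^2 + 2·x + 3, eliminating the leading term at each step:
  leading term -9·x^2: subtract (-9)·f(x) = -9·x^2 - 18·x - 27, leaving 33·x + 21
The degree is now < 2, so this is the remainder. Hence a · b ≡ 33·x + 21 in Q[x]/(f).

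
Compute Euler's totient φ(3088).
φ is multiplicative, with φ(p^e) = p^e − p^(e−1). Factorise 3088 = 2^4 · 193. Then
  φ(3088) = (2^4 − 2^3) · (193 − 1) = 8 · 192 = 1536.

Final answer: φ(3088) = 1536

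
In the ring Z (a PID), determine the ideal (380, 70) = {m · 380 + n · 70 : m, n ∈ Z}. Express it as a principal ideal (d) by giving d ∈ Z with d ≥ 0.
(380, 70) = (10); d = 10

In the PID Z, (a, b) is generated by gcd(a, b). Compute gcd(380, 70) with the extended Euclidean algorithm, tracking rows (r, s, t) with s·380 + t·70 = r:
  row A: (380, 1, 0)   [1·380 + 0·70 = 380]
  row B: (70, 0, 1)   [0·380 + 1·70 = 70]
  380 = 5·70 + 30   → row C = row A − 5·row B = (30, 1, −5)   [check: 1·380 − 5·70 = 30]
  70 = 2·30 + 10   → row D = row B − 2·row C = (10, −2, 11)   [check: −2·380 + 11·70 = 10]
  30 = 3·10 + 0   → remainder 0, stop. gcd = 10 (last nonzero row D).
So gcd(380, 70) = 10, with Bézout identity −2·380 + 11·70 = 10. Containment (⊇): the Bézout identity exhibits 10 as an element of (380, 70), giving (10) ⊆ (380, 70). Containment (⊆): since 10 | 380 and 10 | 70 (380 = 10·38, 70 = 10·7), every Z-linear combination of 380 and 70 is divisible by 10, so (380, 70) ⊆ (10). Therefore (380, 70) = (10), d = 10.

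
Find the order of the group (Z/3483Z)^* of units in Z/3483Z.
(Z/3483Z)^* consists of the classes a with gcd(a, 3483) = 1, so its order is φ(3483). φ is multiplicative, with φ(p^e) = p^e − p^(e−1). Factorise 3483 = 3^4 · 43. Then
  φ(3483) = (3^4 − 3^3) · (43 − 1) = 54 · 42 = 2268.
Thus |(Z/3483Z)^*| = 2268.

Final answer: |(Z/3483Z)^*| = 2268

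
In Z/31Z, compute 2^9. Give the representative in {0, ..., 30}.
Use repeated squaring. Binary(9) = 1001. Walk through the bits of the exponent 9 left-to-right: at each bit after the leading one, square the running value, then multiply by 2 if the bit is 1 (always reducing mod 31):
  bit 1 = 1 (leading): start with 2.
  bit 2 = 0: square 2^2 = 4 (mod 31).
  bit 3 = 0: square 4^2 = 16 (mod 31).
  bit 4 = 1: square 16^2 = 256 ≡ 8; bit is 1, so multiply 8·2 = 16 (mod 31).
Final value: 2^9 ≡ 16 (mod 31).

Final answer: 16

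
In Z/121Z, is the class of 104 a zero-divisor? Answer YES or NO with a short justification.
gcd(104, 121) = 1, so 104 is a unit in Z/121Z (it has a multiplicative inverse). A unit cannot be a zero-divisor: if 104·b ≡ 0 then multiplying both sides by 104^(−1) gives b ≡ 0. So 104 is not a zero-divisor.

Final answer: NO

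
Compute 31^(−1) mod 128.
31^(−1) ≡ 95 (mod 128)

Apply the extended Euclidean algorithm to (128, 31), tracking rows (r, s, t) with s·128 + t·31 = r. Each division r_prev = q·r_cur + r_new produces the new row as (previous row) − q·(current row):
  row A: (128, 1, 0)   [1·128 + 0·31 = 128]
  row B: (31, 0, 1)   [0·128 + 1·31 = 31]
  128 = 4·31 + 4   → row C = row A − 4·row B = (4, 1, −4)   [check: 1·128 − 4·31 = 4]
  31 = 7·4 + 3   → row D = row B − 7·row C = (3, −7, 29)   [check: −7·128 + 29·31 = 3]
  4 = 1·3 + 1   → row E = row C − 1·row D = (1, 8, −33)   [check: 8·128 − 33·31 = 1]
  3 = 3·1 + 0   → remainder 0, stop. gcd = 1 (last nonzero row E).
The gcd is 1, so 31 is invertible mod 128. The last nonzero row gives 8·128 − 33·31 = 1, so t = −33. So 31^(−1) ≡ −33 ≡ 95 (mod 128). Verify: 31 · 95 = 2945 ≡ 1 (mod 128). ✓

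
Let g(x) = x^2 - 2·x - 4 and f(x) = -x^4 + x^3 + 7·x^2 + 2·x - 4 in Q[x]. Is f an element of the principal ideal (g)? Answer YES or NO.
In Q[x] the ideal (g) consists of all multiples of g, so f ∈ (g) iff g | f, i.e. iff the remainder of f on division by g is 0. Divide f by g (g is monic, so eliminate the leading term of the running remainder at each step):
  leading term -x^4: subtract (-x^2)·g(x) = -x^4 + 2·x^3 + 4·x^2, leaving -x^3 + 3·x^2 + 2·x - 4
  leading term -x^3: subtract (-x)·g(x) = -x^3 + 2·x^2 + 4·x, leaving x^2 - 2·x - 4
  leading term x^2: subtract (1)·g(x) = x^2 - 2·x - 4, leaving 0
The remainder is 0, so f(x) = g(x) · h(x) with h(x) = -x^2 - x + 1. Hence g | f, i.e. f ∈ (g).

Final answer: YES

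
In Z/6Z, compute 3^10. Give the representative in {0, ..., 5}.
Use repeated squaring. Binary(10) = 1010. Walk through the bits of the exponent 10 left-to-right: at each bit after the leading one, square the running value, then multiply by 3 if the bit is 1 (always reducing mod 6):
  bit 1 = 1 (leading): start with 3.
  bit 2 = 0: square 3^2 = 9 ≡ 3 (mod 6).
  bit 3 = 1: square 3^2 = 9 ≡ 3; bit is 1, so multiply 3·3 = 9 ≡ 3 (mod 6).
  bit 4 = 0: square 3^2 = 9 ≡ 3 (mod 6).
Final value: 3^10 ≡ 3 (mod 6).

Final answer: 3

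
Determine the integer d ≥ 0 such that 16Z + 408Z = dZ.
(16, 408) = (8); d = 8

In the PID Z, (a, b) is generated by gcd(a, b). Compute gcd(408, 16) with the extended Euclidean algorithm, tracking rows (r, s, t) with s·408 + t·16 = r:
  row A: (408, 1, 0)   [1·408 + 0·16 = 408]
  row B: (16, 0, 1)   [0·408 + 1·16 = 16]
  408 = 25·16 + 8   → row C = row A − 25·row B = (8, 1, −25)   [check: 1·408 − 25·16 = 8]
  16 = 2·8 + 0   → remainder 0, stop. gcd = 8 (last nonzero row C).
So gcd(16, 408) = 8, with Bézout identity 1·408 − 25·16 = 8. Containment (⊇): the Bézout identity exhibits 8 as an element of (16, 408), giving (8) ⊆ (16, 408). Containment (⊆): since 8 | 16 and 8 | 408 (16 = 8·2, 408 = 8·51), every Z-linear combination of 16 and 408 is divisible by 8, so (16, 408) ⊆ (8). Therefore (16, 408) = (8), d = 8.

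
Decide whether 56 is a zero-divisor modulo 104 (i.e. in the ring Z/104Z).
YES

gcd(56, 104) = 8 > 1, so 56 is not a unit in Z/104Z. In Z/nZ every nonzero non-unit is a zero-divisor: explicitly, take b = 104/gcd = 13 ≠ 0 (mod 104); then 56·13 = 728 = 7·104, i.e. 56·13 ≡ 0 (mod 104). So 56 is a zero-divisor.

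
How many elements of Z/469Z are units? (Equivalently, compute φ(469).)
An element a ∈ Z/469Z is a unit iff gcd(a, 469) = 1, so the number of units is φ(469). φ is multiplicative, with φ(p^e) = p^e − p^(e−1). Factorise 469 = 7 · 67. Then
  φ(469) = (7 − 1) · (67 − 1) = 6 · 66 = 396.

Final answer: Z/469Z has φ(469) = 396 units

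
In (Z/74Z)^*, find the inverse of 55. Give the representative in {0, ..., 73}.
55^(−1) ≡ 35 (mod 74)

Apply the extended Euclidean algorithm to (74, 55), tracking rows (r, s, t) with s·74 + t·55 = r. Each division r_prev = q·r_cur + r_new produces the new row as (previous row) − q·(current row):
  row A: (74, 1, 0)   [1·74 + 0·55 = 74]
  row B: (55, 0, 1)   [0·74 + 1·55 = 55]
  74 = 1·55 + 19   → row C = row A − 1·row B = (19, 1, −1)   [check: 1·74 − 1·55 = 19]
  55 = 2·19 + 17   → row D = row B − 2·row C = (17, −2, 3)   [check: −2·74 + 3·55 = 17]
  19 = 1·17 + 2   → row E = row C − 1·row D = (2, 3, −4)   [check: 3·74 − 4·55 = 2]
  17 = 8·2 + 1   → row F = row D − 8·row E = (1, −26, 35)   [check: −26·74 + 35·55 = 1]
  2 = 2·1 + 0   → remainder 0, stop. gcd = 1 (last nonzero row F).
The gcd is 1, so 55 is invertible mod 74. The last nonzero row gives −26·74 + 35·55 = 1, so t = 35. So 55^(−1) ≡ 35 (mod 74). Verify: 55 · 35 = 1925 ≡ 1 (mod 74). ✓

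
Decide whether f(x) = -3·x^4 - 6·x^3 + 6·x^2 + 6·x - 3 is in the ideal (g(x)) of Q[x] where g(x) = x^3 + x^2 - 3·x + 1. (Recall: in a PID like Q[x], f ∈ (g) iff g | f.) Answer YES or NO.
YES

In Q[x] the ideal (g) consists of all multiples of g, so f ∈ (g) iff g | f, i.e. iff the remainder of f on division by g is 0. Divide f by g (g is monic, so eliminate the leading term of the running remainder at each step):
  leading term -3·x^4: subtract (-3·x)·g(x) = -3·x^4 - 3·x^3 + 9·x^2 - 3·x, leaving -3·x^3 - 3·x^2 + 9·x - 3
  leading term -3·x^3: subtract (-3)·g(x) = -3·x^3 - 3·x^2 + 9·x - 3, leaving 0
The remainder is 0, so f(x) = g(x) · h(x) with h(x) = -3·x - 3. Hence g | f, i.e. f ∈ (g).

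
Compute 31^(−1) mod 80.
Apply the extended Euclidean algorithm to (80, 31), tracking rows (r, s, t) with s·80 + t·31 = r. Each division r_prev = q·r_cur + r_new produces the new row as (previous row) − q·(current row):
  row A: (80, 1, 0)   [1·80 + 0·31 = 80]
  row B: (31, 0, 1)   [0·80 + 1·31 = 31]
  80 = 2·31 + 18   → row C = row A − 2·row B = (18, 1, −2)   [check: 1·80 − 2·31 = 18]
  31 = 1·18 + 13   → row D = row B − 1·row C = (13, −1, 3)   [check: −1·80 + 3·31 = 13]
  18 = 1·13 + 5   → row E = row C − 1·row D = (5, 2, −5)   [check: 2·80 − 5·31 = 5]
  13 = 2·5 + 3   → row F = row D − 2·row E = (3, −5, 13)   [check: −5·80 + 13·31 = 3]
  5 = 1·3 + 2   → row G = row E − 1·row F = (2, 7, −18)   [check: 7·80 − 18·31 = 2]
  3 = 1·2 + 1   → row H = row F − 1·row G = (1, −12, 31)   [check: −12·80 + 31·31 = 1]
  2 = 2·1 + 0   → remainder 0, stop. gcd = 1 (last nonzero row H).
The gcd is 1, so 31 is invertible mod 80. The last nonzero row gives −12·80 + 31·31 = 1, so t = 31. So 31^(−1) ≡ 31 (mod 80). Verify: 31 · 31 = 961 ≡ 1 (mod 80). ✓

Final answer: 31^(−1) ≡ 31 (mod 80)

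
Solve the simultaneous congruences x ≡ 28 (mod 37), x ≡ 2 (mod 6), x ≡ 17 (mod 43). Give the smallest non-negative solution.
x ≡ 1952 (mod 9546); the representative in [0, 9546) is 1952

The moduli 37, 6, 43 are pairwise coprime, so by the CRT there is a unique solution mod 37·6·43 = 9546.
Solve by successive substitution. Start with x ≡ 28 (mod 37).
  Combine with x ≡ 2 (mod 6): write x = 28 + 37·t and require 28 + 37·t ≡ 2 (mod 6), i.e. 37·t ≡ 2 − 28 ≡ 4 (mod 6). Since 37^(−1) ≡ 1 (mod 6) (37 ≡ 1 (mod 6)), t ≡ 1·4 ≡ 4 (mod 6). So x ≡ 28 + 37·4 = 176 (mod 222).
  Combine with x ≡ 17 (mod 43): write x = 176 + 222·t and require 176 + 222·t ≡ 17 (mod 43), i.e. 222·t ≡ 17 − 176 ≡ 13 (mod 43). Since 222^(−1) ≡ 37 (mod 43) (222 ≡ 7 (mod 43)), t ≡ 37·13 ≡ 8 (mod 43). So x ≡ 176 + 222·8 = 1952 (mod 9546).
Unique solution in [0, 9546): x = 1952.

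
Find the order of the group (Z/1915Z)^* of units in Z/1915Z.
(Z/1915Z)^* consists of the classes a with gcd(a, 1915) = 1, so its order is φ(1915). φ is multiplicative, with φ(p^e) = p^e − p^(e−1). Factorise 1915 = 5 · 383. Then
  φ(1915) = (5 − 1) · (383 − 1) = 4 · 382 = 1528.
Thus |(Z/1915Z)^*| = 1528.

Final answer: |(Z/1915Z)^*| = 1528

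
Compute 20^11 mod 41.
21

Use repeated squaring. Binary(11) = 1011. Walk through the bits of the exponent 11 left-to-right: at each bit after the leading one, square the running value, then multiply by 20 if the bit is 1 (always reducing mod 41):
  bit 1 = 1 (leading): start with 20.
  bit 2 = 0: square 20^2 = 400 ≡ 31 (mod 41).
  bit 3 = 1: square 31^2 = 961 ≡ 18; bit is 1, so multiply 18·20 = 360 ≡ 32 (mod 41).
  bit 4 = 1: square 32^2 = 1024 ≡ 40; bit is 1, so multiply 40·20 = 800 ≡ 21 (mod 41).
Final value: 20^11 ≡ 21 (mod 41).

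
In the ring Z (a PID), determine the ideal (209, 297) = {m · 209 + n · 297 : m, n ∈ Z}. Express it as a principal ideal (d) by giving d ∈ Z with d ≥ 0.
(209, 297) = (11); d = 11

In the PID Z, (a, b) is generated by gcd(a, b). Compute gcd(297, 209) with the extended Euclidean algorithm, tracking rows (r, s, t) with s·297 + t·209 = r:
  row A: (297, 1, 0)   [1·297 + 0·209 = 297]
  row B: (209, 0, 1)   [0·297 + 1·209 = 209]
  297 = 1·209 + 88   → row C = row A − 1·row B = (88, 1, −1)   [check: 1·297 − 1·209 = 88]
  209 = 2·88 + 33   → row D = row B − 2·row C = (33, −2, 3)   [check: −2·297 + 3·209 = 33]
  88 = 2·33 + 22   → row E = row C − 2·row D = (22, 5, −7)   [check: 5·297 − 7·209 = 22]
  33 = 1·22 + 11   → row F = row D − 1·row E = (11, −7, 10)   [check: −7·297 + 10·209 = 11]
  22 = 2·11 + 0   → remainder 0, stop. gcd = 11 (last nonzero row F).
So gcd(209, 297) = 11, with Bézout identity −7·297 + 10·209 = 11. Containment (⊇): the Bézout identity exhibits 11 as an element of (209, 297), giving (11) ⊆ (209, 297). Containment (⊆): since 11 | 209 and 11 | 297 (209 = 11·19, 297 = 11·27), every Z-linear combination of 209 and 297 is divisible by 11, so (209, 297) ⊆ (11). Therefore (209, 297) = (11), d = 11.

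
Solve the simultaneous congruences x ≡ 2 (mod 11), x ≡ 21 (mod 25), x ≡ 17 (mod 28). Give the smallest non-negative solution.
x ≡ 4721 (mod 7700); the representative in [0, 7700) is 4721

The moduli 11, 25, 28 are pairwise coprime, so by the CRT there is a unique solution mod 11·25·28 = 7700.
Solve by successive substitution. Start with x ≡ 2 (mod 11).
  Combine with x ≡ 21 (mod 25): write x = 2 + 11·t and require 2 + 11·t ≡ 21 (mod 25), i.e. 11·t ≡ 21 − 2 ≡ 19 (mod 25). Since 11^(−1) ≡ 16 (mod 25), t ≡ 16·19 ≡ 4 (mod 25). So x ≡ 2 + 11·4 = 46 (mod 275).
  Combine with x ≡ 17 (mod 28): write x = 46 + 275·t and require 46 + 275·t ≡ 17 (mod 28), i.e. 275·t ≡ 17 − 46 ≡ 27 (mod 28). Since 275^(−1) ≡ 11 (mod 28) (275 ≡ 23 (mod 28)), t ≡ 11·27 ≡ 17 (mod 28). So x ≡ 46 + 275·17 = 4721 (mod 7700).
Unique solution in [0, 7700): x = 4721.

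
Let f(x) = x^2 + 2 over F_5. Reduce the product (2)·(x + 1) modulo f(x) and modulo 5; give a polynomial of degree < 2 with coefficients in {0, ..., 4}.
a · b ≡ 2·x + 2 (mod f(x))

Multiply as integer polynomials: a · b = 2·x + 2. Reducing coefficients mod 5: a · b ≡ 2·x + 2. This already has degree < 2, so no reduction by f is needed. Hence a · b ≡ 2·x + 2 in F_5[x]/(f).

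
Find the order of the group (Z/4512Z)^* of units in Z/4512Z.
(Z/4512Z)^* consists of the classes a with gcd(a, 4512) = 1, so its order is φ(4512). φ is multiplicative, with φ(p^e) = p^e − p^(e−1). Factorise 4512 = 2^5 · 3 · 47. Then
  φ(4512) = (2^5 − 2^4) · (3 − 1) · (47 − 1) = 16 · 2 · 46 = 1472.
Thus |(Z/4512Z)^*| = 1472.

Final answer: |(Z/4512Z)^*| = 1472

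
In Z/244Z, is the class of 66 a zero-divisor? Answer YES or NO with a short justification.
YES

gcd(66, 244) = 2 > 1, so 66 is not a unit in Z/244Z. In Z/nZ every nonzero non-unit is a zero-divisor: explicitly, take b = 244/gcd = 122 ≠ 0 (mod 244); then 66·122 = 8052 = 33·244, i.e. 66·122 ≡ 0 (mod 244). So 66 is a zero-divisor.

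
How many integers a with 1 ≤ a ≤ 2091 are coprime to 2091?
The number of a ∈ {1, ..., 2091} with gcd(a, 2091) = 1 is by definition Euler's totient φ(2091). φ is multiplicative, with φ(p^e) = p^e − p^(e−1). Factorise 2091 = 3 · 17 · 41. Then
  φ(2091) = (3 − 1) · (17 − 1) · (41 − 1) = 2 · 16 · 40 = 1280.
So there are 1280 such integers.

Final answer: 1280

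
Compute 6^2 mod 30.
Use repeated squaring. Binary(2) = 10. Walk through the bits of the exponent 2 left-to-right: at each bit after the leading one, square the running value, then multiply by 6 if the bit is 1 (always reducing mod 30):
  bit 1 = 1 (leading): start with 6.
  bit 2 = 0: square 6^2 = 36 ≡ 6 (mod 30).
Final value: 6^2 ≡ 6 (mod 30).

Final answer: 6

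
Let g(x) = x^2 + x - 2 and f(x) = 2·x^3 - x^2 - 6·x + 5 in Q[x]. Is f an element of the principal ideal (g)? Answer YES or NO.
NO

In Q[x] the ideal (g) consists of all multiples of g, so f ∈ (g) iff g | f, i.e. iff the remainder of f on division by g is 0. Divide f by g (g is monic, so eliminate the leading term of the running remainder at each step):
  leading term 2·x^3: subtract (2·x)·g(x) = 2·x^3 + 2·x^2 - 4·x, leaving -3·x^2 - 2·x + 5
  leading term -3·x^2: subtract (-3)·g(x) = -3·x^2 - 3·x + 6, leaving x - 1
The remainder r(x) = x - 1 ≠ 0 (and deg r < deg g), so g ∤ f, i.e. f ∉ (g).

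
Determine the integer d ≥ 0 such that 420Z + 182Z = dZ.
In the PID Z, (a, b) is generated by gcd(a, b). Compute gcd(420, 182) with the extended Euclidean algorithm, tracking rows (r, s, t) with s·420 + t·182 = r:
  row A: (420, 1, 0)   [1·420 + 0·182 = 420]
  row B: (182, 0, 1)   [0·420 + 1·182 = 182]
  420 = 2·182 + 56   → row C = row A − 2·row B = (56, 1, −2)   [check: 1·420 − 2·182 = 56]
  182 = 3·56 + 14   → row D = row B − 3·row C = (14, −3, 7)   [check: −3·420 + 7·182 = 14]
  56 = 4·14 + 0   → remainder 0, stop. gcd = 14 (last nonzero row D).
So gcd(420, 182) = 14, with Bézout identity −3·420 + 7·182 = 14. Containment (⊇): the Bézout identity exhibits 14 as an element of (420, 182), giving (14) ⊆ (420, 182). Containment (⊆): since 14 | 420 and 14 | 182 (420 = 14·30, 182 = 14·13), every Z-linear combination of 420 and 182 is divisible by 14, so (420, 182) ⊆ (14). Therefore (420, 182) = (14), d = 14.

Final answer: (420, 182) = (14); d = 14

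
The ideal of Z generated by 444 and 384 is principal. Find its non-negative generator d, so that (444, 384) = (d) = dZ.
(444, 384) = (12); d = 12

In the PID Z, (a, b) is generated by gcd(a, b). Compute gcd(444, 384) with the extended Euclidean algorithm, tracking rows (r, s, t) with s·444 + t·384 = r:
  row A: (444, 1, 0)   [1·444 + 0·384 = 444]
  row B: (384, 0, 1)   [0·444 + 1·384 = 384]
  444 = 1·384 + 60   → row C = row A − 1·row B = (60, 1, −1)   [check: 1·444 − 1·384 = 60]
  384 = 6·60 + 24   → row D = row B − 6·row C = (24, −6, 7)   [check: −6·444 + 7·384 = 24]
  60 = 2·24 + 12   → row E = row C − 2·row D = (12, 13, −15)   [check: 13·444 − 15·384 = 12]
  24 = 2·12 + 0   → remainder 0, stop. gcd = 12 (last nonzero row E).
So gcd(444, 384) = 12, with Bézout identity 13·444 − 15·384 = 12. Containment (⊇): the Bézout identity exhibits 12 as an element of (444, 384), giving (12) ⊆ (444, 384). Containment (⊆): since 12 | 444 and 12 | 384 (444 = 12·37, 384 = 12·32), every Z-linear combination of 444 and 384 is divisible by 12, so (444, 384) ⊆ (12). Therefore (444, 384) = (12), d = 12.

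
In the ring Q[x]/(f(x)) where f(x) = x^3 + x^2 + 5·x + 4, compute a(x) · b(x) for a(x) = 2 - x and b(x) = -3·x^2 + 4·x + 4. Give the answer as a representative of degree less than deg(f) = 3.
a · b ≡ -13·x^2 - 11·x - 4 (mod f(x))

First multiply in Q[x] without reducing: a · b = 3·x^3 - 10·x^2 + 4·x + 8. Now divide by f(x) = x^3 + x^2 + 5·x + 4, eliminating the leading term at each step:
  leading term 3·x^3: subtract (3)·f(x) = 3·x^3 + 3·x^2 + 15·x + 12, leaving -13·x^2 - 11·x - 4
The degree is now < 3, so this is the remainder. Hence a · b ≡ -13·x^2 - 11·x - 4 in Q[x]/(f).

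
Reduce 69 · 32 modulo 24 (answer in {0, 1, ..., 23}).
0

Reduce the factors first: 69 ≡ 21, 32 ≡ 8 (mod 24), so 69 · 32 ≡ 21 · 8 (mod 24). 21 · 8 = 168. Dividing by 24: 168 = 7·24 + 0. So (69 · 32) mod 24 = 0.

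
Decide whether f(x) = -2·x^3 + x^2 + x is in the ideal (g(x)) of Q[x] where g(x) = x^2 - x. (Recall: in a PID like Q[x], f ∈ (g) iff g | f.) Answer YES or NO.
In Q[x] the ideal (g) consists of all multiples of g, so f ∈ (g) iff g | f, i.e. iff the remainder of f on division by g is 0. Divide f by g (g is monic, so eliminate the leading term of the running remainder at each step):
  leading term -2·x^3: subtract (-2·x)·g(x) = -2·x^3 + 2·x^2, leaving -x^2 + x
  leading term -x^2: subtract (-1)·g(x) = -x^2 + x, leaving 0
The remainder is 0, so f(x) = g(x) · h(x) with h(x) = -2·x - 1. Hence g | f, i.e. f ∈ (g).

Final answer: YES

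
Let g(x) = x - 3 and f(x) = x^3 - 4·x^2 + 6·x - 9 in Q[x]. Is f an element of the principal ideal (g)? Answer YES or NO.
In Q[x] the ideal (g) consists of all multiples of g, so f ∈ (g) iff g | f, i.e. iff the remainder of f on division by g is 0. Divide f by g (g is monic, so eliminate the leading term of the running remainder at each step):
  leading term x^3: subtract (x^2)·g(x) = x^3 - 3·x^2, leaving -x^2 + 6·x - 9
  leading term -x^2: subtract (-x)·g(x) = -x^2 + 3·x, leaving 3·x - 9
  leading term 3·x: subtract (3)·g(x) = 3·x - 9, leaving 0
The remainder is 0, so f(x) = g(x) · h(x) with h(x) = x^2 - x + 3. Hence g | f, i.e. f ∈ (g).

Final answer: YES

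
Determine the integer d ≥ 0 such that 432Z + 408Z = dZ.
(432, 408) = (24); d = 24

In the PID Z, (a, b) is generated by gcd(a, b). Compute gcd(432, 408) with the extended Euclidean algorithm, tracking rows (r, s, t) with s·432 + t·408 = r:
  row A: (432, 1, 0)   [1·432 + 0·408 = 432]
  row B: (408, 0, 1)   [0·432 + 1·408 = 408]
  432 = 1·408 + 24   → row C = row A − 1·row B = (24, 1, −1)   [check: 1·432 − 1·408 = 24]
  408 = 17·24 + 0   → remainder 0, stop. gcd = 24 (last nonzero row C).
So gcd(432, 408) = 24, with Bézout identity 1·432 − 1·408 = 24. Containment (⊇): the Bézout identity exhibits 24 as an element of (432, 408), giving (24) ⊆ (432, 408). Containment (⊆): since 24 | 432 and 24 | 408 (432 = 24·18, 408 = 24·17), every Z-linear combination of 432 and 408 is divisible by 24, so (432, 408) ⊆ (24). Therefore (432, 408) = (24), d = 24.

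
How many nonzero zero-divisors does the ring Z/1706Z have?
In Z/1706Z each nonzero element is either a unit (gcd with 1706 is 1) or a zero-divisor (gcd > 1). The number of units is φ(1706): factorise 1706 = 2 · 853, so φ(1706) = (2 − 1) · (853 − 1) = 1 · 852 = 852. The nonzero elements number 1706 − 1 = 1705. Hence the nonzero zero-divisors number 1705 − 852 = 853.

Final answer: Z/1706Z has 853 nonzero zero-divisors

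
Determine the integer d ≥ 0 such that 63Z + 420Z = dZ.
(63, 420) = (21); d = 21

In the PID Z, (a, b) is generated by gcd(a, b). Compute gcd(420, 63) with the extended Euclidean algorithm, tracking rows (r, s, t) with s·420 + t·63 = r:
  row A: (420, 1, 0)   [1·420 + 0·63 = 420]
  row B: (63, 0, 1)   [0·420 + 1·63 = 63]
  420 = 6·63 + 42   → row C = row A − 6·row B = (42, 1, −6)   [check: 1·420 − 6·63 = 42]
  63 = 1·42 + 21   → row D = row B − 1·row C = (21, −1, 7)   [check: −1·420 + 7·63 = 21]
  42 = 2·21 + 0   → remainder 0, stop. gcd = 21 (last nonzero row D).
So gcd(63, 420) = 21, with Bézout identity −1·420 + 7·63 = 21. Containment (⊇): the Bézout identity exhibits 21 as an element of (63, 420), giving (21) ⊆ (63, 420). Containment (⊆): since 21 | 63 and 21 | 420 (63 = 21·3, 420 = 21·20), every Z-linear combination of 63 and 420 is divisible by 21, so (63, 420) ⊆ (21). Therefore (63, 420) = (21), d = 21.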